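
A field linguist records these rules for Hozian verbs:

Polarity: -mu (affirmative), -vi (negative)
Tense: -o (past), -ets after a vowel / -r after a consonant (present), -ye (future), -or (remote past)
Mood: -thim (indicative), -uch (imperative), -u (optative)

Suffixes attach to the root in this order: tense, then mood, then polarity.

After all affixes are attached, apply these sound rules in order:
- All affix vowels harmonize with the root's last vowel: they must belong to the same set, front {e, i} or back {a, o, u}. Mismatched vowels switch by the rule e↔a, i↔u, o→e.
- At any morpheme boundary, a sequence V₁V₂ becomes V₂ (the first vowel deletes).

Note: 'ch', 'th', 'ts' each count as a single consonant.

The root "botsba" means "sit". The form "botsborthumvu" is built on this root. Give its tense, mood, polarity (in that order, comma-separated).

remote past, indicative, negative

Segment: botsba-or-thim-vi.
tense: -or → remote past.
mood: -thim → indicative.
polarity: -vi → negative.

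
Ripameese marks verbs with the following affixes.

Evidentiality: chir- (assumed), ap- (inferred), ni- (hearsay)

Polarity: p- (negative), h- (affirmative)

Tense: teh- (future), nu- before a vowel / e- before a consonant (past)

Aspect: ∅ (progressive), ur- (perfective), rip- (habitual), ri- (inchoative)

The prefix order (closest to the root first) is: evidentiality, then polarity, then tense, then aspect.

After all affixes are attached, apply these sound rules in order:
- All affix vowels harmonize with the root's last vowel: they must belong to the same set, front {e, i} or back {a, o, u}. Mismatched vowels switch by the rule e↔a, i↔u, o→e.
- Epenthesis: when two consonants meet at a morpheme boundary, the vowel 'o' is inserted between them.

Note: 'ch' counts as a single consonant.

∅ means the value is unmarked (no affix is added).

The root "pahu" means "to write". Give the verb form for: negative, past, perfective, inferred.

urapapopahu

Attach evidentiality inferred ap- → appahu.
Attach polarity negative p- → pappahu.
Attach tense past e- (before consonant 'p') → epappahu.
Attach aspect perfective ur- → urepappahu.
Apply vowel harmony: urepappahu → urapappahu.
Apply epenthesis: urapappahu → urapapopahu.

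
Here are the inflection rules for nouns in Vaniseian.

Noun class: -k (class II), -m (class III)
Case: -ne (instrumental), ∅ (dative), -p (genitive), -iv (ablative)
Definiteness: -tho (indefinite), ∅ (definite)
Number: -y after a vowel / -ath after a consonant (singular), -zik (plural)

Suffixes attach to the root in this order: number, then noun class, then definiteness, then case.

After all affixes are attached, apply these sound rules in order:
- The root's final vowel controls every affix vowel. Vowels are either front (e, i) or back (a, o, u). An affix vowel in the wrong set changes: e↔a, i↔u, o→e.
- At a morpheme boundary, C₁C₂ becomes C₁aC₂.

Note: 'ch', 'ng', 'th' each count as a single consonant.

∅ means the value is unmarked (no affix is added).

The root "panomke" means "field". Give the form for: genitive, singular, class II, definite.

panomkeyakap

Attach number singular -y (after vowel 'e') → panomkey.
Attach noun class class II -k → panomkeyk.
definiteness = definite: zero marking, form stays panomkeyk.
Attach case genitive -p → panomkeykp.
Vowel harmony: no change.
Apply epenthesis: panomkeykp → panomkeyakap.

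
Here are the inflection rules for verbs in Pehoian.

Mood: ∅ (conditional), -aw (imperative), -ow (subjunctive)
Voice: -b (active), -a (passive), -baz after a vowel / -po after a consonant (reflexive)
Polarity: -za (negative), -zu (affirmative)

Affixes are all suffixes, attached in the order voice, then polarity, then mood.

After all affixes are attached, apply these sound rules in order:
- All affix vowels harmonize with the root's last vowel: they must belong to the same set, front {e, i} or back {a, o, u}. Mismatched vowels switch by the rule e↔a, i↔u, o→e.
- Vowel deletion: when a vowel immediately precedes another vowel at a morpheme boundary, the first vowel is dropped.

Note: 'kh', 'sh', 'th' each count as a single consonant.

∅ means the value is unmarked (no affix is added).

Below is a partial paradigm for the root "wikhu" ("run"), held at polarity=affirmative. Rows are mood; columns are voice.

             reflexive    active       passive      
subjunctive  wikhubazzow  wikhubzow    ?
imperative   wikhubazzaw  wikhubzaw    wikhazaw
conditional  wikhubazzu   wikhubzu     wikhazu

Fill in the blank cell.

wikhazow

Attach voice passive -a → wikhua.
Attach polarity affirmative -zu → wikhuazu.
Attach mood subjunctive -ow → wikhuazuow.
Vowel harmony: no change.
Apply vowel deletion: wikhuazuow → wikhazow.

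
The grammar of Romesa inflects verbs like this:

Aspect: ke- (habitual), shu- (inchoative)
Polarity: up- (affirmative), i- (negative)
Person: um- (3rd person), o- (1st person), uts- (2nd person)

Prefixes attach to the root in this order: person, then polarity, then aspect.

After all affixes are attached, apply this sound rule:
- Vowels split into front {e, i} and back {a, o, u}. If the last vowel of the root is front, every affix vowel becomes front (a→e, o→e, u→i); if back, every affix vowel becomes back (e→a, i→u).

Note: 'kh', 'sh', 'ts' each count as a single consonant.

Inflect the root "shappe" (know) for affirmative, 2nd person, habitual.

keipitsshappe

Attach person 2nd person uts- → utsshappe.
Attach polarity affirmative up- → uputsshappe.
Attach aspect habitual ke- → keuputsshappe.
Apply vowel harmony: keuputsshappe → keipitsshappe.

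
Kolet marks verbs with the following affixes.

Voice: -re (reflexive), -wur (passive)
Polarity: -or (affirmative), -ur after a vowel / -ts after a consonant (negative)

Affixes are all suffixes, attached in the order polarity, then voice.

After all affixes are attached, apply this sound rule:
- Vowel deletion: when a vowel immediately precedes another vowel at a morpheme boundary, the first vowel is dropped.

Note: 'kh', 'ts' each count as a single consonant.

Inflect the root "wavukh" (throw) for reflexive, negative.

wavukhtsre

Attach polarity negative -ts (after consonant 'kh') → wavukhts.
Attach voice reflexive -re → wavukhtsre.
Vowel deletion: no change.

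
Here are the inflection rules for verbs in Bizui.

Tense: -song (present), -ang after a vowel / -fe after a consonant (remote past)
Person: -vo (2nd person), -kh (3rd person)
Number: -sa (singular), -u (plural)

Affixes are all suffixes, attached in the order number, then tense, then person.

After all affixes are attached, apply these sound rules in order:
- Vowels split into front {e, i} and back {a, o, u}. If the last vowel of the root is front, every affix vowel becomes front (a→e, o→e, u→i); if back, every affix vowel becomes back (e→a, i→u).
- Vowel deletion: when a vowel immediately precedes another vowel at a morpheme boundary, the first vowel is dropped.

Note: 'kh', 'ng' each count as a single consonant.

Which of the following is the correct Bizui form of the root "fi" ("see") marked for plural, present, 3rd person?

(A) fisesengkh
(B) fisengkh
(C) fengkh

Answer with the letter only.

Attach number plural -u → fiu.
Attach tense present -song → fiusong.
Attach person 3rd person -kh → fiusongkh.
Apply vowel harmony: fiusongkh → fiisengkh.
Apply vowel deletion: fiisengkh → fisengkh.
So the correct form is fisengkh, option (B).
(A) fisesengkh is wrong: it uses singular instead of plural for number.
(C) fengkh is wrong: it uses remote past instead of present for tense.

B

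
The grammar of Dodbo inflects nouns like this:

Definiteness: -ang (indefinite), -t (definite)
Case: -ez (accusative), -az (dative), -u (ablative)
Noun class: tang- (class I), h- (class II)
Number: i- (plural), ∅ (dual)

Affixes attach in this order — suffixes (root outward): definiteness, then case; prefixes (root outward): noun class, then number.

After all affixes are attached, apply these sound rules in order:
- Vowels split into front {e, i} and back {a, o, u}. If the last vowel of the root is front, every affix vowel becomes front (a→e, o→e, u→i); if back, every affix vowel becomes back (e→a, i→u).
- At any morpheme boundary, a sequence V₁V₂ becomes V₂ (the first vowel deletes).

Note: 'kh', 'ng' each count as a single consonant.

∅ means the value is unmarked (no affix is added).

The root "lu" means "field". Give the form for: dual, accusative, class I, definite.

tanglutaz

Attach noun class class I tang- → tanglu.
number = dual: zero marking, form stays tanglu.
Attach definiteness definite -t → tanglut.
Attach case accusative -ez → tanglutez.
Apply vowel harmony: tanglutez → tanglutaz.
Vowel deletion: no change.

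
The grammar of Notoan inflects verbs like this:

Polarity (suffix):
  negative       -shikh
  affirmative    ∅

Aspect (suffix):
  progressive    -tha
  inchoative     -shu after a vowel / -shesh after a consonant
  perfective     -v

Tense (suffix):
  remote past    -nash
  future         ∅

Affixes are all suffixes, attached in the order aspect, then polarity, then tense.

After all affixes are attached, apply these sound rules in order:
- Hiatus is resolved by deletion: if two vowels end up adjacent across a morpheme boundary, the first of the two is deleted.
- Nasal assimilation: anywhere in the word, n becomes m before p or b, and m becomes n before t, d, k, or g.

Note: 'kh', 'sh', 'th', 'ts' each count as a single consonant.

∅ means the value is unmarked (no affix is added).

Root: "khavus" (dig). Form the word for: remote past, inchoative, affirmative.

khavussheshnash

Attach aspect inchoative -shesh (after consonant 's') → khavusshesh.
polarity = affirmative: zero marking, form stays khavusshesh.
Attach tense remote past -nash → khavussheshnash.
Vowel deletion: no change.
Nasal assimilation: no change.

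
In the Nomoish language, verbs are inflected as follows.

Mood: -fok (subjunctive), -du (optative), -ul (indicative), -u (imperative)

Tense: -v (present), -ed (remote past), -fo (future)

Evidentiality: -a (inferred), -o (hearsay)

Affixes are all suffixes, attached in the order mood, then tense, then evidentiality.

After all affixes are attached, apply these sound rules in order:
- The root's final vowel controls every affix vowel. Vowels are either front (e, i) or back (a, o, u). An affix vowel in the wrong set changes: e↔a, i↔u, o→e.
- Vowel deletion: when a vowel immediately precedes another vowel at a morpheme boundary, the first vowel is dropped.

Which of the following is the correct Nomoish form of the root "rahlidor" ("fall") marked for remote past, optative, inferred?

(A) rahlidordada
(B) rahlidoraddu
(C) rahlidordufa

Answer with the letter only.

Attach mood optative -du → rahlidordu.
Attach tense remote past -ed → rahlidordued.
Attach evidentiality inferred -a → rahlidordueda.
Apply vowel harmony: rahlidordueda → rahlidorduada.
Apply vowel deletion: rahlidorduada → rahlidordada.
So the correct form is rahlidordada, option (A).
(B) rahlidoraddu is wrong: it has the affixes in the wrong order.
(C) rahlidordufa is wrong: it uses future instead of remote past for tense.

A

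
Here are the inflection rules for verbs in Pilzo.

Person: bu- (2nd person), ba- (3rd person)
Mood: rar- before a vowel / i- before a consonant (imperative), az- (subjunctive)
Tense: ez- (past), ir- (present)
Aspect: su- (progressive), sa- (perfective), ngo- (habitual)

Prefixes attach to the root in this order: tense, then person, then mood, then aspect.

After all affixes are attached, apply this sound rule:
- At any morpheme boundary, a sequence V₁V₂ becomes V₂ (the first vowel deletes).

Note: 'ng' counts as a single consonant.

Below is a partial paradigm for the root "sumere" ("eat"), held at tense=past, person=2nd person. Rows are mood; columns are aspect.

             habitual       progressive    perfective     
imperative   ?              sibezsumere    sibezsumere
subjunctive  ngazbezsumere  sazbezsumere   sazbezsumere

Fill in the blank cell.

Attach tense past ez- → ezsumere.
Attach person 2nd person bu- → buezsumere.
Attach mood imperative i- (before consonant 'b') → ibuezsumere.
Attach aspect habitual ngo- → ngoibuezsumere.
Apply vowel deletion: ngoibuezsumere → ngibezsumere.

ngibezsumere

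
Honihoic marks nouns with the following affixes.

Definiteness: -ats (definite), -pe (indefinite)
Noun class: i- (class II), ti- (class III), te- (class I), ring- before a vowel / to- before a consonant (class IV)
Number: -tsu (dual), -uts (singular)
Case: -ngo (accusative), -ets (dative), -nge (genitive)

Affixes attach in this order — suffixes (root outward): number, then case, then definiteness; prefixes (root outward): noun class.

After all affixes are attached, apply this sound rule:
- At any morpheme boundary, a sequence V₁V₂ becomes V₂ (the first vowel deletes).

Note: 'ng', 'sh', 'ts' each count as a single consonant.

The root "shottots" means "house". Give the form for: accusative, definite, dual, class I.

Attach number dual -tsu → shottotstsu.
Attach noun class class I te- → teshottotstsu.
Attach case accusative -ngo → teshottotstsungo.
Attach definiteness definite -ats → teshottotstsungoats.
Apply vowel deletion: teshottotstsungoats → teshottotstsungats.

teshottotstsungats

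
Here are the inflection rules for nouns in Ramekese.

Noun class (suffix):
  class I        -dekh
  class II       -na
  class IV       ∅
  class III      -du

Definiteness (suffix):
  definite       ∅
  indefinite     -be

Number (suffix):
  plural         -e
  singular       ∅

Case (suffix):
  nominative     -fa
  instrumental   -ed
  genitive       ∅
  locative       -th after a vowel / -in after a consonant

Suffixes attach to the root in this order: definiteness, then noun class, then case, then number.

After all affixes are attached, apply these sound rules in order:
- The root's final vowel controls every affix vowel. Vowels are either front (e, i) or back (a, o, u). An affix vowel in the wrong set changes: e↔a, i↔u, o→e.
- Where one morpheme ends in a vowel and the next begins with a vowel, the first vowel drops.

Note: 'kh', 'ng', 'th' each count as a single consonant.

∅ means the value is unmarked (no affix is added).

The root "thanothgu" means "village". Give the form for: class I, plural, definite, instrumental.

definiteness = definite: zero marking, form stays thanothgu.
Attach noun class class I -dekh → thanothgudekh.
Attach case instrumental -ed → thanothgudekhed.
Attach number plural -e → thanothgudekhede.
Apply vowel harmony: thanothgudekhede → thanothgudakhada.
Vowel deletion: no change.

thanothgudakhada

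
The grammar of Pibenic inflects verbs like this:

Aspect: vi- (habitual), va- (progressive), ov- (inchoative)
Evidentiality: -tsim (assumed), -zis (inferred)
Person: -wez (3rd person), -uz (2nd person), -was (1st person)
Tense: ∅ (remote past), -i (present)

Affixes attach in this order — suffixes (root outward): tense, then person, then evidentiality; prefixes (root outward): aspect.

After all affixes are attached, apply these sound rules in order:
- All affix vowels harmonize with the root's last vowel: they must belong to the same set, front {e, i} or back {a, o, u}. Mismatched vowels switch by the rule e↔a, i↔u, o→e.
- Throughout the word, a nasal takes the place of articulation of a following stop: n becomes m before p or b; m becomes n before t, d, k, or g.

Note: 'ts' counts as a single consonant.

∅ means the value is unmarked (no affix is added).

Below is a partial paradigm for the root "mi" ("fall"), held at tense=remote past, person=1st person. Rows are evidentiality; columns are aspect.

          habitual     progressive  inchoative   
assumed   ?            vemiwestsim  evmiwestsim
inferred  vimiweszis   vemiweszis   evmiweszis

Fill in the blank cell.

tense = remote past: zero marking, form stays mi.
Attach aspect habitual vi- → vimi.
Attach person 1st person -was → vimiwas.
Attach evidentiality assumed -tsim → vimiwastsim.
Apply vowel harmony: vimiwastsim → vimiwestsim.
Nasal assimilation: no change.

vimiwestsim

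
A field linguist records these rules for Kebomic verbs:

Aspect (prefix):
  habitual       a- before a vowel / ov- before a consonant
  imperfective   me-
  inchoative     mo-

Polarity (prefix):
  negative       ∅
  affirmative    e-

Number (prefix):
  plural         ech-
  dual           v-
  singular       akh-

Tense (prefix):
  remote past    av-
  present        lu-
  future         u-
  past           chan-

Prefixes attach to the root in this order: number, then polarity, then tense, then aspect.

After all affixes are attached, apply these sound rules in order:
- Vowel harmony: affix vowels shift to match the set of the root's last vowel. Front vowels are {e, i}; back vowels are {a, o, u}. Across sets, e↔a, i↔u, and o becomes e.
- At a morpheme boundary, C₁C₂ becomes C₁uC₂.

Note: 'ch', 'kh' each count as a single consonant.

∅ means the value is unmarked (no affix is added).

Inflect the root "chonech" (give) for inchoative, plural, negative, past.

mechenechuchonech

Attach number plural ech- → echchonech.
polarity = negative: zero marking, form stays echchonech.
Attach tense past chan- → chanechchonech.
Attach aspect inchoative mo- → mochanechchonech.
Apply vowel harmony: mochanechchonech → mechenechchonech.
Apply epenthesis: mechenechchonech → mechenechuchonech.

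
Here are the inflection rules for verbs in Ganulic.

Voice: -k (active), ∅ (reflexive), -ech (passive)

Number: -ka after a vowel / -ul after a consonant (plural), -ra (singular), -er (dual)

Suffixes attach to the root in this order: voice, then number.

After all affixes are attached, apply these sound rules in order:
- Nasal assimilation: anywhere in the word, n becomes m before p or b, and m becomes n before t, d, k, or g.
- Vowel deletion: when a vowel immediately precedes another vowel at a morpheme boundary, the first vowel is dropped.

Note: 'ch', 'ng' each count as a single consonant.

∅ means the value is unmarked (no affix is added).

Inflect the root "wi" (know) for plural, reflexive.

voice = reflexive: zero marking, form stays wi.
Attach number plural -ka (after vowel 'i') → wika.
Nasal assimilation: no change.
Vowel deletion: no change.

wika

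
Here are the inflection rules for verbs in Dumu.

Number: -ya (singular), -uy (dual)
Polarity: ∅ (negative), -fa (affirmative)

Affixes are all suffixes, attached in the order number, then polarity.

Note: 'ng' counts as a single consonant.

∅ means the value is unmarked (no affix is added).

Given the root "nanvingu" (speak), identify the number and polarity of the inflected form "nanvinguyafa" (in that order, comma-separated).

singular, affirmative

Segment: nanvingu-ya-fa.
number: -ya → singular.
polarity: -fa → affirmative.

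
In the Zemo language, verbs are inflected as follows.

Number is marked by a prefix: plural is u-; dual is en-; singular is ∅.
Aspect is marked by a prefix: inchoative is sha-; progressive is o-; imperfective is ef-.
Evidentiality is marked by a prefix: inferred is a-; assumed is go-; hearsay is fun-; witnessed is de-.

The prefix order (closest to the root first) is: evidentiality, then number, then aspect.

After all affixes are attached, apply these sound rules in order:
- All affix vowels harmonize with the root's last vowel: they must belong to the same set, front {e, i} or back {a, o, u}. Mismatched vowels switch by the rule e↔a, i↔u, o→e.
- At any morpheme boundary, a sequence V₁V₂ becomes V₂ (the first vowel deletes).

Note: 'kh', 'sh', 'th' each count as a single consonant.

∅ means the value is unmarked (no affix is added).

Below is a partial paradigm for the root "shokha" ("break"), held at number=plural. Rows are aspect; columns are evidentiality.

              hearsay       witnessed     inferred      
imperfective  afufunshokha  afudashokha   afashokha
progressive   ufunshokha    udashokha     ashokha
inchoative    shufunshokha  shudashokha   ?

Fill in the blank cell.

shashokha

Attach evidentiality inferred a- → ashokha.
Attach number plural u- → uashokha.
Attach aspect inchoative sha- → shauashokha.
Vowel harmony: no change.
Apply vowel deletion: shauashokha → shashokha.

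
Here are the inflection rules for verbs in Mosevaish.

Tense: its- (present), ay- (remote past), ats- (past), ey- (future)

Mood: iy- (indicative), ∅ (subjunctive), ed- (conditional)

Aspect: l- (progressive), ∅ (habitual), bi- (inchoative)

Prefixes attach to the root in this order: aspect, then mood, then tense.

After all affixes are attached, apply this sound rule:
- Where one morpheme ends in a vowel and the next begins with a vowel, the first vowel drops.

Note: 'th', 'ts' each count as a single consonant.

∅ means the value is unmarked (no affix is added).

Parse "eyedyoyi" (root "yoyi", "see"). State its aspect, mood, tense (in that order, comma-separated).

habitual, conditional, future

Segment: ey-ed-yoyi.
aspect: ∅ → habitual.
mood: ed- → conditional.
tense: ey- → future.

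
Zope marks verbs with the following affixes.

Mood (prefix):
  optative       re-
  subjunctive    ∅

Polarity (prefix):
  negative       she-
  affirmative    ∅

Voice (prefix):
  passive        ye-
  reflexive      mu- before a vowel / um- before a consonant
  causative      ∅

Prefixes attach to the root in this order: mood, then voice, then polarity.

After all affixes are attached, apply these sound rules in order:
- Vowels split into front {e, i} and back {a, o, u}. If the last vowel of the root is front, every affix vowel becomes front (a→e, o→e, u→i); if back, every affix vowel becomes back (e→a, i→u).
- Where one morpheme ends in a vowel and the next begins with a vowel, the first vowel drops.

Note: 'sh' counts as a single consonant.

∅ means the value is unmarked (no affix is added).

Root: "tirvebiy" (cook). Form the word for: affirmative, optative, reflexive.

Attach mood optative re- → retirvebiy.
Attach voice reflexive um- (before consonant 'r') → umretirvebiy.
polarity = affirmative: zero marking, form stays umretirvebiy.
Apply vowel harmony: umretirvebiy → imretirvebiy.
Vowel deletion: no change.

imretirvebiy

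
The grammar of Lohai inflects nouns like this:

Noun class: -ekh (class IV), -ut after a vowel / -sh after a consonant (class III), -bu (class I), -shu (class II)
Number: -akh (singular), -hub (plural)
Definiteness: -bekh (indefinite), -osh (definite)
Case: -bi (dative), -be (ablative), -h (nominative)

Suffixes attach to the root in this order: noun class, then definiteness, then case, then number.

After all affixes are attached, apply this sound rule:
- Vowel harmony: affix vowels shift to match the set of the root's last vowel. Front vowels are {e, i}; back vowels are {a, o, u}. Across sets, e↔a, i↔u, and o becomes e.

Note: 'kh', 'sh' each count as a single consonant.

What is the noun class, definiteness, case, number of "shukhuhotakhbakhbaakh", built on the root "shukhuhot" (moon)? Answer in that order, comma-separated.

class IV, indefinite, ablative, singular

Segment: shukhuhot-ekh-bekh-be-akh.
noun class: -ekh → class IV.
definiteness: -bekh → indefinite.
case: -be → ablative.
number: -akh → singular.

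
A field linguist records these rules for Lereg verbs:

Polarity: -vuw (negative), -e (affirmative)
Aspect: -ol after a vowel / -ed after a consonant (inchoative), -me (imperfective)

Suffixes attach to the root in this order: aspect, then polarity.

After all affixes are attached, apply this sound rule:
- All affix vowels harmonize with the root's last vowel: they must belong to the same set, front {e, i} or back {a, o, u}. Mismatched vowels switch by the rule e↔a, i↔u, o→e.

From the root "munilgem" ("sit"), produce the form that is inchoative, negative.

munilgemedviw

Attach aspect inchoative -ed (after consonant 'm') → munilgemed.
Attach polarity negative -vuw → munilgemedvuw.
Apply vowel harmony: munilgemedvuw → munilgemedviw.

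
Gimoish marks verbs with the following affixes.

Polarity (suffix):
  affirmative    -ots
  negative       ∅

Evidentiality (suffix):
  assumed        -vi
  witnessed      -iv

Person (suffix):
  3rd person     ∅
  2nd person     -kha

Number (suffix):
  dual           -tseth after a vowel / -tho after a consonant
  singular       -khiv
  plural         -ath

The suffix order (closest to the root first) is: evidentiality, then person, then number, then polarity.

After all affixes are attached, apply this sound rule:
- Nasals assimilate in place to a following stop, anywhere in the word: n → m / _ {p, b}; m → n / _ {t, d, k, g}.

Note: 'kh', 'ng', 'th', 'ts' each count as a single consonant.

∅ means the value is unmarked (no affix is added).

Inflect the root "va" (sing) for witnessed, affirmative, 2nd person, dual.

Attach evidentiality witnessed -iv → vaiv.
Attach person 2nd person -kha → vaivkha.
Attach number dual -tseth (after vowel 'a') → vaivkhatseth.
Attach polarity affirmative -ots → vaivkhatsethots.
Nasal assimilation: no change.

vaivkhatsethots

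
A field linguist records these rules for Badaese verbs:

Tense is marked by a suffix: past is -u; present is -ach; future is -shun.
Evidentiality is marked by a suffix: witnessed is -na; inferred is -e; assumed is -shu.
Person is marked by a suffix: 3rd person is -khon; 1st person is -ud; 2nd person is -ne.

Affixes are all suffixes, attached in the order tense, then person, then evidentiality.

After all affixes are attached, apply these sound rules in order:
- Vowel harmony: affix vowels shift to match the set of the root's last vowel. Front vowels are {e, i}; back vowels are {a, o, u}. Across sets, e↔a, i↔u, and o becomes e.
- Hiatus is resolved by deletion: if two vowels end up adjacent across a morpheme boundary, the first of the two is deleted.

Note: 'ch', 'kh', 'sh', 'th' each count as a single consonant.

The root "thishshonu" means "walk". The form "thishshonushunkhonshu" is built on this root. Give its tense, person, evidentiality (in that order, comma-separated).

future, 3rd person, assumed

Segment: thishshonu-shun-khon-shu.
tense: -shun → future.
person: -khon → 3rd person.
evidentiality: -shu → assumed.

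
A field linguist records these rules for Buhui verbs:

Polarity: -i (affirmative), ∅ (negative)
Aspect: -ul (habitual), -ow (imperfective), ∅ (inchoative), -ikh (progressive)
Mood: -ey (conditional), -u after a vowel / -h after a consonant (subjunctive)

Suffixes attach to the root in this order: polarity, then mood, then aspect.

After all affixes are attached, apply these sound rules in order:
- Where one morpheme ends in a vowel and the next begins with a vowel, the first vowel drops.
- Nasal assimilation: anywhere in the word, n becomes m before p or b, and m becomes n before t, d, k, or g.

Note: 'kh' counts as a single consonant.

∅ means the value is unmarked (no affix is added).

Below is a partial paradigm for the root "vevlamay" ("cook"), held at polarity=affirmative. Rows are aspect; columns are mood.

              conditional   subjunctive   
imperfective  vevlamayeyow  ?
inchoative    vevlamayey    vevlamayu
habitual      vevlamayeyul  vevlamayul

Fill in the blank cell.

vevlamayow

Attach polarity affirmative -i → vevlamayi.
Attach mood subjunctive -u (after vowel 'i') → vevlamayiu.
Attach aspect imperfective -ow → vevlamayiuow.
Apply vowel deletion: vevlamayiuow → vevlamayow.
Nasal assimilation: no change.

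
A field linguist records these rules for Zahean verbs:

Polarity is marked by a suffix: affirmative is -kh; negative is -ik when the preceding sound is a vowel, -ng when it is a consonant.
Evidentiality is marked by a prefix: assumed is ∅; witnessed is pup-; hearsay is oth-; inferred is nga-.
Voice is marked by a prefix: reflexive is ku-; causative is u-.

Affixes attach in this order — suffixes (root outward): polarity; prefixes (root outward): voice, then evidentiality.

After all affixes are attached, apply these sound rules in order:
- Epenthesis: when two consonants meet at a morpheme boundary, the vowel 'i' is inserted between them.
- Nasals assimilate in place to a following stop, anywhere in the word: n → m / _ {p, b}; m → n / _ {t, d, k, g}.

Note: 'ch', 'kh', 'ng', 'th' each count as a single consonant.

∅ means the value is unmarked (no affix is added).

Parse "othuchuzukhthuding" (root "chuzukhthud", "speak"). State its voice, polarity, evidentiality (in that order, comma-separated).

causative, negative, hearsay

Segment: oth-u-chuzukhthud-ng.
voice: u- → causative.
polarity: -ik/ng → negative.
evidentiality: oth- → hearsay.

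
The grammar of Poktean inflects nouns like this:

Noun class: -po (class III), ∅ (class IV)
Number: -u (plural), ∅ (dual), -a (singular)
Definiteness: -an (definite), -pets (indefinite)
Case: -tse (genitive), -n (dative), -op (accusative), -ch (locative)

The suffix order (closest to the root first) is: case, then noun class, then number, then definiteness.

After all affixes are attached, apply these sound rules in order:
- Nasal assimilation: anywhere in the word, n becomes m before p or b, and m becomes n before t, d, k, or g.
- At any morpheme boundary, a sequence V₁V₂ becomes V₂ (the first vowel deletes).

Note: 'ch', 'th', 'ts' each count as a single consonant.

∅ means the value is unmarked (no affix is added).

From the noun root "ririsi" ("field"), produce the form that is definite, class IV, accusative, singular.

Attach case accusative -op → ririsiop.
noun class = class IV: zero marking, form stays ririsiop.
Attach number singular -a → ririsiopa.
Attach definiteness definite -an → ririsiopaan.
Nasal assimilation: no change.
Apply vowel deletion: ririsiopaan → ririsopan.

ririsopan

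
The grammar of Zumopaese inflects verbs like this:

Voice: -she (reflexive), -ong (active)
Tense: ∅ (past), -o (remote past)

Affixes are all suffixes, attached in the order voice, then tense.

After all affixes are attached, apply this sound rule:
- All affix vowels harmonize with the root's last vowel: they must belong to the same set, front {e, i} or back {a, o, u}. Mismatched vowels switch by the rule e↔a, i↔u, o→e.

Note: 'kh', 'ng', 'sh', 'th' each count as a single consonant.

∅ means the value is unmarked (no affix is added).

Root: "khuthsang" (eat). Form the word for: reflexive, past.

Attach voice reflexive -she → khuthsangshe.
tense = past: zero marking, form stays khuthsangshe.
Apply vowel harmony: khuthsangshe → khuthsangsha.

khuthsangsha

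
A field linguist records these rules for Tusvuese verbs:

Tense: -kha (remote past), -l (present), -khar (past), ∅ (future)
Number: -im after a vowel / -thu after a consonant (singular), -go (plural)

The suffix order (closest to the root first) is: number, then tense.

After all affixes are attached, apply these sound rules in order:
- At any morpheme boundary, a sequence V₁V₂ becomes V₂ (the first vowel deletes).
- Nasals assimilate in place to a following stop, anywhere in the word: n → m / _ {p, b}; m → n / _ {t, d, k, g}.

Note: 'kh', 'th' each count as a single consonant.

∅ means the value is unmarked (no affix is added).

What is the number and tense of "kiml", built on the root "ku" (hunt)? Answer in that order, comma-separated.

Segment: ku-im-l.
number: -im/thu → singular.
tense: -l → present.

singular, present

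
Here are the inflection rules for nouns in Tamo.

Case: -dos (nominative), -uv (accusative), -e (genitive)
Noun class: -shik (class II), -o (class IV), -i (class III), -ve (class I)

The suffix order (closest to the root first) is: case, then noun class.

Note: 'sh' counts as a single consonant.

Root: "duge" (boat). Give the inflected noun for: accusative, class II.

dugeuvshik

Attach case accusative -uv → dugeuv.
Attach noun class class II -shik → dugeuvshik.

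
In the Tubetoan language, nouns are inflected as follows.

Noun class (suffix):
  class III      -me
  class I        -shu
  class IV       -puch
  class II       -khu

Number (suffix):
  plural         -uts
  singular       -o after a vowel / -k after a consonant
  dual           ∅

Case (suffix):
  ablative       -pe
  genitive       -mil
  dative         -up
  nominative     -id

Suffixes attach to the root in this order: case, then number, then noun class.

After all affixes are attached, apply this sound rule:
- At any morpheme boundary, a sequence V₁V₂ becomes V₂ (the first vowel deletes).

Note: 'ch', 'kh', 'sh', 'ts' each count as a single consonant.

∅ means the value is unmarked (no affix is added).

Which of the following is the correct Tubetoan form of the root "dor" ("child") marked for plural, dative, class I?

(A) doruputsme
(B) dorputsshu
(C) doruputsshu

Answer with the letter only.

C

Attach case dative -up → dorup.
Attach number plural -uts → doruputs.
Attach noun class class I -shu → doruputsshu.
Vowel deletion: no change.
So the correct form is doruputsshu, option (C).
(A) doruputsme is wrong: it uses class III instead of class I for noun class.
(B) dorputsshu is wrong: it uses ablative instead of dative for case.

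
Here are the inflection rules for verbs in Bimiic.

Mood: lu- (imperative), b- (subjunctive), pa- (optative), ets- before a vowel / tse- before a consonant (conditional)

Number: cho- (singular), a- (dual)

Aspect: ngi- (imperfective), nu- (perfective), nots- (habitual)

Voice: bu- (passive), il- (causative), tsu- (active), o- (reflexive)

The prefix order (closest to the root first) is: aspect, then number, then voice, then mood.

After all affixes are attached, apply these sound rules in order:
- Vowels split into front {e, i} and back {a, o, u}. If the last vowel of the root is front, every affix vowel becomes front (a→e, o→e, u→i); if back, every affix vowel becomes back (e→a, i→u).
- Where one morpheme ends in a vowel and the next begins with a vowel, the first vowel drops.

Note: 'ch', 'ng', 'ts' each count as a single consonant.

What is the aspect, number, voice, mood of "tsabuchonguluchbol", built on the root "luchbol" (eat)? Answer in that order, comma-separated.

Segment: tse-bu-cho-ngi-luchbol.
aspect: ngi- → imperfective.
number: cho- → singular.
voice: bu- → passive.
mood: ets/tse- → conditional.

imperfective, singular, passive, conditional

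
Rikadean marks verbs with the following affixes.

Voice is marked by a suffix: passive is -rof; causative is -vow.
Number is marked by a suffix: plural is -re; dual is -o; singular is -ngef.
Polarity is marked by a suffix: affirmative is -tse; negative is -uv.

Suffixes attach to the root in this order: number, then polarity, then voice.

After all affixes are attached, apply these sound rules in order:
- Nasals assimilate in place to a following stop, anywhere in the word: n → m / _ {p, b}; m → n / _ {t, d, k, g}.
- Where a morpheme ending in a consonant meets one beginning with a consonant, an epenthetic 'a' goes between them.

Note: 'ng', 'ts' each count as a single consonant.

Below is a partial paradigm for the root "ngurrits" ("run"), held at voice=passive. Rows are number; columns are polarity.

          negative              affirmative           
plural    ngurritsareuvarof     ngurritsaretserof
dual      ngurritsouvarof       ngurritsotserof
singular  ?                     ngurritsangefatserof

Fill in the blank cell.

ngurritsangefuvarof

Attach number singular -ngef → ngurritsngef.
Attach polarity negative -uv → ngurritsngefuv.
Attach voice passive -rof → ngurritsngefuvrof.
Nasal assimilation: no change.
Apply epenthesis: ngurritsngefuvrof → ngurritsangefuvarof.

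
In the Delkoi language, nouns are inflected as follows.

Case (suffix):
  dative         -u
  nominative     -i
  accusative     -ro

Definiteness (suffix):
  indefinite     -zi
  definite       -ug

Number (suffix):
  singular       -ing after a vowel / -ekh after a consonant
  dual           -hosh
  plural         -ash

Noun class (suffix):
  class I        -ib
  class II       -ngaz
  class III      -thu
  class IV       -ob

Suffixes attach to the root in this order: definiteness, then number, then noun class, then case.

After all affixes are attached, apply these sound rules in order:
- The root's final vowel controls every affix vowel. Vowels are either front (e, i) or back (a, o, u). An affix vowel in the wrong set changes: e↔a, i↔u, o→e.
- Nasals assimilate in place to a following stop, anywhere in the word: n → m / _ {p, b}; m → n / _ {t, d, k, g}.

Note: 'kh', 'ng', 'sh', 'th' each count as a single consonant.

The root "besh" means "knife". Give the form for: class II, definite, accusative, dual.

Attach definiteness definite -ug → beshug.
Attach number dual -hosh → beshughosh.
Attach noun class class II -ngaz → beshughoshngaz.
Attach case accusative -ro → beshughoshngazro.
Apply vowel harmony: beshughoshngazro → beshigheshngezre.
Nasal assimilation: no change.

beshigheshngezre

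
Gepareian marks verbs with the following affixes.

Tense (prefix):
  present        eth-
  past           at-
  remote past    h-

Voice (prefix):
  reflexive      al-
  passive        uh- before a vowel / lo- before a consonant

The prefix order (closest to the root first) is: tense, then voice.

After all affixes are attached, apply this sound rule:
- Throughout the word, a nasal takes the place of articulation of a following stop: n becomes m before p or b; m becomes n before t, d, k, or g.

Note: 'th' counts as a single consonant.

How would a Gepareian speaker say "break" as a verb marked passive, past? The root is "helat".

uhathelat

Attach tense past at- → athelat.
Attach voice passive uh- (before vowel 'a') → uhathelat.
Nasal assimilation: no change.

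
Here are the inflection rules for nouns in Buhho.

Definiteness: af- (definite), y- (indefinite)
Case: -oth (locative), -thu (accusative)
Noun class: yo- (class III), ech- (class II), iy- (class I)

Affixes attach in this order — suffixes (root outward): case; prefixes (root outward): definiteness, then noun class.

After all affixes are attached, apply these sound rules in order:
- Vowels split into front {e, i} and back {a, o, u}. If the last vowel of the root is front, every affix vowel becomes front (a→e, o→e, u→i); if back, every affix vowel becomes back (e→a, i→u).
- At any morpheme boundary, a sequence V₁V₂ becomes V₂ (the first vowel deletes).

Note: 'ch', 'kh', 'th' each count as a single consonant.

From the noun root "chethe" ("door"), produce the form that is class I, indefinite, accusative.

Attach case accusative -thu → chethethu.
Attach definiteness indefinite y- → ychethethu.
Attach noun class class I iy- → iyychethethu.
Apply vowel harmony: iyychethethu → iyychethethi.
Vowel deletion: no change.

iyychethethi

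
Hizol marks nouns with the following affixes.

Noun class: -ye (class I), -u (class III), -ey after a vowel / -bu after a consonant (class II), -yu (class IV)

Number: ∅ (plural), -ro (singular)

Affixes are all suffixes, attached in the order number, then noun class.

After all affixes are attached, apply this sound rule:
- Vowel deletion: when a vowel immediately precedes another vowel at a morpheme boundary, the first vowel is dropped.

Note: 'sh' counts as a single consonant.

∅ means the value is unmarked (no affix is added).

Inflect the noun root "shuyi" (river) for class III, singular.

Attach number singular -ro → shuyiro.
Attach noun class class III -u → shuyirou.
Apply vowel deletion: shuyirou → shuyiru.

shuyiru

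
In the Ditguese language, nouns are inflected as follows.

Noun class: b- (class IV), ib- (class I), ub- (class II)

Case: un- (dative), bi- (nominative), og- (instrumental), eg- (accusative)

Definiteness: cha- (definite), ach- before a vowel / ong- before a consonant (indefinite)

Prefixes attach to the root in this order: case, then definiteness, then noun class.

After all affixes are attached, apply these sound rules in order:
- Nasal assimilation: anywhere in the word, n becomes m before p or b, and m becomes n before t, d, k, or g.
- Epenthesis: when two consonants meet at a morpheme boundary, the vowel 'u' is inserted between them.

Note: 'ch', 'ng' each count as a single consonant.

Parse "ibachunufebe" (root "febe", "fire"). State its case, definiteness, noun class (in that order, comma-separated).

Segment: ib-ach-un-febe.
case: un- → dative.
definiteness: ach/ong- → indefinite.
noun class: ib- → class I.

dative, indefinite, class I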